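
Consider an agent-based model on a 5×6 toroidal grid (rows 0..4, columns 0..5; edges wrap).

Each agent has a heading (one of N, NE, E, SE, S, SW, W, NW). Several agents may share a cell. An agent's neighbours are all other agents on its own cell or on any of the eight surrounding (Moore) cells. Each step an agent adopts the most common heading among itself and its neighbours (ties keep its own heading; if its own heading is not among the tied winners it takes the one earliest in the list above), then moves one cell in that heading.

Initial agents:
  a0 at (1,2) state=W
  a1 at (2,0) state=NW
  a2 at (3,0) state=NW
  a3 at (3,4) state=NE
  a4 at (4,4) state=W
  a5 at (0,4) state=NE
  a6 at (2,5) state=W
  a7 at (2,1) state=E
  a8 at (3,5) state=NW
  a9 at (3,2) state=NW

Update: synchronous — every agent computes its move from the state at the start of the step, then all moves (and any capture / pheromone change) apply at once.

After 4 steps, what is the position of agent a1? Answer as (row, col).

t=1: a0@(1,1):W a1@(1,5):NW a2@(2,5):NW a3@(3,3):W a4@(3,5):NE a5@(4,5):NE a6@(1,4):NW a7@(1,0):NW a8@(2,4):NW a9@(2,1):NW
t=2: a0@(0,0):NW a1@(0,4):NW a2@(1,4):NW a3@(3,2):W a4@(2,0):NE a5@(3,0):NE a6@(0,3):NW a7@(0,5):NW a8@(1,3):NW a9@(1,0):NW
t=3: a0@(4,5):NW a1@(4,3):NW a2@(0,3):NW a3@(3,1):W a4@(1,1):NE a5@(2,1):NE a6@(4,2):NW a7@(4,4):NW a8@(0,2):NW a9@(0,5):NW
t=4: a0@(3,4):NW a1@(3,2):NW a2@(4,2):NW a3@(3,0):W a4@(0,2):NE a5@(1,2):NE a6@(3,1):NW a7@(3,3):NW a8@(4,1):NW a9@(4,4):NW

(3, 2)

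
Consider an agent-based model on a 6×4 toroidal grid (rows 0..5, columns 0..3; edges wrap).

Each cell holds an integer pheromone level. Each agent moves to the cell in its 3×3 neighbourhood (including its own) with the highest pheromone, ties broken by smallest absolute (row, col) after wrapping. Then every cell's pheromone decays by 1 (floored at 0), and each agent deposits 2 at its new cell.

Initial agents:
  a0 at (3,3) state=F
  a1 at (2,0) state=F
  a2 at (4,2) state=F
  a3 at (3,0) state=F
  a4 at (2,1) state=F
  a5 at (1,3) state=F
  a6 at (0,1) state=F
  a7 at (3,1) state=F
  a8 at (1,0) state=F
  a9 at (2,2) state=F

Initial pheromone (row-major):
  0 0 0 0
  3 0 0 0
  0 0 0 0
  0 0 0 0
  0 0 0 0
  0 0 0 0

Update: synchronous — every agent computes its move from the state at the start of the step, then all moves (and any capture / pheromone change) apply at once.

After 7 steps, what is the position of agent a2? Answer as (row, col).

(1, 0)

t=1: a0@(2,0) a1@(1,0) a2@(3,1) a3@(2,0) a4@(1,0) a5@(1,0) a6@(1,0) a7@(2,0) a8@(1,0) a9@(1,1) | pheromone: 0 0 0 0 / 12 2 0 0 / 6 0 0 0 / 0 2 0 0 / 0 0 0 0 / 0 0 0 0
t=2: a0@(1,0) a1@(1,0) a2@(2,0) a3@(1,0) a4@(1,0) a5@(1,0) a6@(1,0) a7@(1,0) a8@(1,0) a9@(1,0) | pheromone: 0 0 0 0 / 29 1 0 0 / 7 0 0 0 / 0 1 0 0 / 0 0 0 0 / 0 0 0 0
t=3: a0@(1,0) a1@(1,0) a2@(1,0) a3@(1,0) a4@(1,0) a5@(1,0) a6@(1,0) a7@(1,0) a8@(1,0) a9@(1,0) | pheromone: 0 0 0 0 / 48 0 0 0 / 6 0 0 0 / 0 0 0 0 / 0 0 0 0 / 0 0 0 0
t=4: a0@(1,0) a1@(1,0) a2@(1,0) a3@(1,0) a4@(1,0) a5@(1,0) a6@(1,0) a7@(1,0) a8@(1,0) a9@(1,0) | pheromone: 0 0 0 0 / 67 0 0 0 / 5 0 0 0 / 0 0 0 0 / 0 0 0 0 / 0 0 0 0
t=5: a0@(1,0) a1@(1,0) a2@(1,0) a3@(1,0) a4@(1,0) a5@(1,0) a6@(1,0) a7@(1,0) a8@(1,0) a9@(1,0) | pheromone: 0 0 0 0 / 86 0 0 0 / 4 0 0 0 / 0 0 0 0 / 0 0 0 0 / 0 0 0 0
t=6: a0@(1,0) a1@(1,0) a2@(1,0) a3@(1,0) a4@(1,0) a5@(1,0) a6@(1,0) a7@(1,0) a8@(1,0) a9@(1,0) | pheromone: 0 0 0 0 / 105 0 0 0 / 3 0 0 0 / 0 0 0 0 / 0 0 0 0 / 0 0 0 0
t=7: a0@(1,0) a1@(1,0) a2@(1,0) a3@(1,0) a4@(1,0) a5@(1,0) a6@(1,0) a7@(1,0) a8@(1,0) a9@(1,0) | pheromone: 0 0 0 0 / 124 0 0 0 / 2 0 0 0 / 0 0 0 0 / 0 0 0 0 / 0 0 0 0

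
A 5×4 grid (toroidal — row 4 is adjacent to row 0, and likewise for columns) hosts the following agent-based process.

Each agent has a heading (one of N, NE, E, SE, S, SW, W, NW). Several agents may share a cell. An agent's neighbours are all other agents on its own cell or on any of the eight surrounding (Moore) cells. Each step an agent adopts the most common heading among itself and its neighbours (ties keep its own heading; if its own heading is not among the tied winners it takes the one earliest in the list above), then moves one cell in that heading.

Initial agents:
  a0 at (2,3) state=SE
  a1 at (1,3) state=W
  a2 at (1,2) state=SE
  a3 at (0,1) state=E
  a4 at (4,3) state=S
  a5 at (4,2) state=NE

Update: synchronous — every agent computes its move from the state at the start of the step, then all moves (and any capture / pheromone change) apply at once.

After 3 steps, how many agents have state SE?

t=1: a0@(3,0):SE a1@(2,0):SE a2@(2,3):SE a3@(0,2):E a4@(0,3):S a5@(3,3):NE
t=2: a0@(4,1):SE a1@(3,1):SE a2@(3,0):SE a3@(0,3):E a4@(1,3):S a5@(4,0):SE
t=3: a0@(0,2):SE a1@(4,2):SE a2@(4,1):SE a3@(0,0):E a4@(2,3):S a5@(0,1):SE

4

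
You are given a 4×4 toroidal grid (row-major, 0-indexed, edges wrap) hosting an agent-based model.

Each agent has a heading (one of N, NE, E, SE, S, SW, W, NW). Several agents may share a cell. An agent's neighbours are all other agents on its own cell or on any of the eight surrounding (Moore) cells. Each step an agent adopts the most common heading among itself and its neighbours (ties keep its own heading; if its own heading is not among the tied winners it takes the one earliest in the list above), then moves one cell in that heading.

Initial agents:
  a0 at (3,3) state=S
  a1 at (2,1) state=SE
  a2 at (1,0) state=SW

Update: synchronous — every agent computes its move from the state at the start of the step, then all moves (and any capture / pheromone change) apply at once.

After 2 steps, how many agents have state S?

t=1: a0@(0,3):S a1@(3,2):SE a2@(2,3):SW
t=2: a0@(1,3):S a1@(0,3):SE a2@(3,2):SW

1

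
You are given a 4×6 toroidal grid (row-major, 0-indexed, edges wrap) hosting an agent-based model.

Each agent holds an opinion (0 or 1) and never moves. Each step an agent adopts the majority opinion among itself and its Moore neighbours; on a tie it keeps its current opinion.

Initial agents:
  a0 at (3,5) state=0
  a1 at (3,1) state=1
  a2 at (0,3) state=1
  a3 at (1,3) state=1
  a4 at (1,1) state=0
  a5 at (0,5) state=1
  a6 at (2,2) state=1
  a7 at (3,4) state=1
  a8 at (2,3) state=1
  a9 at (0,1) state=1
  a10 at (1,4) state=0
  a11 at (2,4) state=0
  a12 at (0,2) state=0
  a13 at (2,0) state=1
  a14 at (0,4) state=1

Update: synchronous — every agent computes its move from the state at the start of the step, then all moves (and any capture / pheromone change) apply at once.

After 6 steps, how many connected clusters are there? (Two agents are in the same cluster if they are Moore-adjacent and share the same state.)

t=1: a0@(3,5):1 a1@(3,1):1 a2@(0,3):1 a3@(1,3):1 a4@(1,1):1 a5@(0,5):1 a6@(2,2):1 a7@(3,4):1 a8@(2,3):1 a9@(0,1):1 a10@(1,4):1 a11@(2,4):0 a12@(0,2):1 a13@(2,0):1 a14@(0,4):1
t=2: a0@(3,5):1 a1@(3,1):1 a2@(0,3):1 a3@(1,3):1 a4@(1,1):1 a5@(0,5):1 a6@(2,2):1 a7@(3,4):1 a8@(2,3):1 a9@(0,1):1 a10@(1,4):1 a11@(2,4):1 a12@(0,2):1 a13@(2,0):1 a14@(0,4):1
t=3: (unchanged — steady state)

1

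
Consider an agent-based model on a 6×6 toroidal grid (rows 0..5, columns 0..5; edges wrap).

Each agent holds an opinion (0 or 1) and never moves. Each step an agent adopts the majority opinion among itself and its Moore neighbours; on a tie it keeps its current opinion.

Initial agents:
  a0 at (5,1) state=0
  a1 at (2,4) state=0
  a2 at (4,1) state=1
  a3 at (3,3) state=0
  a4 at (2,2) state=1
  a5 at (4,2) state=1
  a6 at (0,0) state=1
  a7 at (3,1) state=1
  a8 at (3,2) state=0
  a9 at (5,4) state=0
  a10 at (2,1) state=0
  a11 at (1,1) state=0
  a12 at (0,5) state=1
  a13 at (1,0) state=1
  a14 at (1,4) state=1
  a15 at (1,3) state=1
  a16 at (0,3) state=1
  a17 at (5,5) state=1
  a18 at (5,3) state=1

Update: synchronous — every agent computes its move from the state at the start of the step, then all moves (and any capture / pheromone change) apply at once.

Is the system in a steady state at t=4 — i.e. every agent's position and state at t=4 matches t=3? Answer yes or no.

no

t=1: a0@(5,1):1 a1@(2,4):0 a2@(4,1):1 a3@(3,3):0 a4@(2,2):0 a5@(4,2):1 a6@(0,0):1 a7@(3,1):1 a8@(3,2):1 a9@(5,4):1 a10@(2,1):0 a11@(1,1):1 a12@(0,5):1 a13@(1,0):1 a14@(1,4):1 a15@(1,3):1 a16@(0,3):1 a17@(5,5):1 a18@(5,3):1
t=2: a0@(5,1):1 a1@(2,4):0 a2@(4,1):1 a3@(3,3):0 a4@(2,2):1 a5@(4,2):1 a6@(0,0):1 a7@(3,1):1 a8@(3,2):1 a9@(5,4):1 a10@(2,1):1 a11@(1,1):1 a12@(0,5):1 a13@(1,0):1 a14@(1,4):1 a15@(1,3):1 a16@(0,3):1 a17@(5,5):1 a18@(5,3):1
t=3: a0@(5,1):1 a1@(2,4):0 a2@(4,1):1 a3@(3,3):1 a4@(2,2):1 a5@(4,2):1 a6@(0,0):1 a7@(3,1):1 a8@(3,2):1 a9@(5,4):1 a10@(2,1):1 a11@(1,1):1 a12@(0,5):1 a13@(1,0):1 a14@(1,4):1 a15@(1,3):1 a16@(0,3):1 a17@(5,5):1 a18@(5,3):1
t=4: a0@(5,1):1 a1@(2,4):1 a2@(4,1):1 a3@(3,3):1 a4@(2,2):1 a5@(4,2):1 a6@(0,0):1 a7@(3,1):1 a8@(3,2):1 a9@(5,4):1 a10@(2,1):1 a11@(1,1):1 a12@(0,5):1 a13@(1,0):1 a14@(1,4):1 a15@(1,3):1 a16@(0,3):1 a17@(5,5):1 a18@(5,3):1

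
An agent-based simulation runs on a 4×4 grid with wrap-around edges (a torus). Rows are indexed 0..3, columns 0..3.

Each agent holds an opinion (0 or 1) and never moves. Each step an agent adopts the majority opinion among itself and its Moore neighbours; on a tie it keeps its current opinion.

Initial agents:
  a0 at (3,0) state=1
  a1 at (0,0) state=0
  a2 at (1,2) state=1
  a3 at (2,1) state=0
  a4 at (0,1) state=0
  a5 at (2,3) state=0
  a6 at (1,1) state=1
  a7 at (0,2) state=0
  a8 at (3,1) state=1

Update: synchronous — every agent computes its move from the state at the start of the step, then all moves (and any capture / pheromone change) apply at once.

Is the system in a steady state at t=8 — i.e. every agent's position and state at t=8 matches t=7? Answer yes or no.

t=1: a0@(3,0):0 a1@(0,0):1 a2@(1,2):0 a3@(2,1):1 a4@(0,1):1 a5@(2,3):1 a6@(1,1):0 a7@(0,2):1 a8@(3,1):0
t=2: a0@(3,0):1 a1@(0,0):0 a2@(1,2):1 a3@(2,1):0 a4@(0,1):0 a5@(2,3):0 a6@(1,1):1 a7@(0,2):0 a8@(3,1):1
t=3: a0@(3,0):0 a1@(0,0):1 a2@(1,2):0 a3@(2,1):1 a4@(0,1):1 a5@(2,3):1 a6@(1,1):0 a7@(0,2):1 a8@(3,1):0
t=4: a0@(3,0):1 a1@(0,0):0 a2@(1,2):1 a3@(2,1):0 a4@(0,1):0 a5@(2,3):0 a6@(1,1):1 a7@(0,2):0 a8@(3,1):1
t=5: a0@(3,0):0 a1@(0,0):1 a2@(1,2):0 a3@(2,1):1 a4@(0,1):1 a5@(2,3):1 a6@(1,1):0 a7@(0,2):1 a8@(3,1):0
t=6: a0@(3,0):1 a1@(0,0):0 a2@(1,2):1 a3@(2,1):0 a4@(0,1):0 a5@(2,3):0 a6@(1,1):1 a7@(0,2):0 a8@(3,1):1
t=7: a0@(3,0):0 a1@(0,0):1 a2@(1,2):0 a3@(2,1):1 a4@(0,1):1 a5@(2,3):1 a6@(1,1):0 a7@(0,2):1 a8@(3,1):0
t=8: a0@(3,0):1 a1@(0,0):0 a2@(1,2):1 a3@(2,1):0 a4@(0,1):0 a5@(2,3):0 a6@(1,1):1 a7@(0,2):0 a8@(3,1):1

no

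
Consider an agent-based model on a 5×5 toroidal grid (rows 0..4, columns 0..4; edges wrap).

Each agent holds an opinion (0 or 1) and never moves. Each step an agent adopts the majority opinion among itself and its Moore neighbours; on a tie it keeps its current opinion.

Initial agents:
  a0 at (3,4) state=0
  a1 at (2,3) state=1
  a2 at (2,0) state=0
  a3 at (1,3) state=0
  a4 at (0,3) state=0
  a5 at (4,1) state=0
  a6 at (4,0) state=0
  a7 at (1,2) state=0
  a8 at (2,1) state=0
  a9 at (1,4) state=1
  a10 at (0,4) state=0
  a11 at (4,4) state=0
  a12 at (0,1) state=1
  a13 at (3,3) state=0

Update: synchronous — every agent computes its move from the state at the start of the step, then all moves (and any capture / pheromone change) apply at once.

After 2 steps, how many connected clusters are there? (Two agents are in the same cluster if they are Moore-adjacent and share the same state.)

t=1: a0@(3,4):0 a1@(2,3):0 a2@(2,0):0 a3@(1,3):0 a4@(0,3):0 a5@(4,1):0 a6@(4,0):0 a7@(1,2):0 a8@(2,1):0 a9@(1,4):0 a10@(0,4):0 a11@(4,4):0 a12@(0,1):0 a13@(3,3):0
t=2: (unchanged — steady state)

1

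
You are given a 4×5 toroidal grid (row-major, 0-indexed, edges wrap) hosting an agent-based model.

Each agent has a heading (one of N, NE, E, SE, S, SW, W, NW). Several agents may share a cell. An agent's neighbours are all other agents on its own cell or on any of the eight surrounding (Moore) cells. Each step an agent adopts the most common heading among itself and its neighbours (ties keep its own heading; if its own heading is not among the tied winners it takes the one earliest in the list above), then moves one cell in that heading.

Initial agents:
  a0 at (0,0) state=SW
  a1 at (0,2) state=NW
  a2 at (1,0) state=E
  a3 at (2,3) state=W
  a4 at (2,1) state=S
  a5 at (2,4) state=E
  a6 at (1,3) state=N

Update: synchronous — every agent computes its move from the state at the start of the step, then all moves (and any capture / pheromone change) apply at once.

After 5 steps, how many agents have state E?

7

t=1: a0@(1,4):SW a1@(3,1):NW a2@(1,1):E a3@(2,2):W a4@(3,1):S a5@(2,0):E a6@(0,3):N
t=2: a0@(2,3):SW a1@(2,0):NW a2@(1,2):E a3@(2,1):W a4@(0,1):S a5@(2,1):E a6@(3,3):N
t=3: a0@(3,2):SW a1@(1,4):NW a2@(1,3):E a3@(2,2):E a4@(1,1):S a5@(2,2):E a6@(2,3):N
t=4: a0@(3,3):E a1@(0,3):NW a2@(1,4):E a3@(2,3):E a4@(1,2):E a5@(2,3):E a6@(2,4):E
t=5: a0@(3,4):E a1@(0,4):E a2@(1,0):E a3@(2,4):E a4@(1,3):E a5@(2,4):E a6@(2,0):E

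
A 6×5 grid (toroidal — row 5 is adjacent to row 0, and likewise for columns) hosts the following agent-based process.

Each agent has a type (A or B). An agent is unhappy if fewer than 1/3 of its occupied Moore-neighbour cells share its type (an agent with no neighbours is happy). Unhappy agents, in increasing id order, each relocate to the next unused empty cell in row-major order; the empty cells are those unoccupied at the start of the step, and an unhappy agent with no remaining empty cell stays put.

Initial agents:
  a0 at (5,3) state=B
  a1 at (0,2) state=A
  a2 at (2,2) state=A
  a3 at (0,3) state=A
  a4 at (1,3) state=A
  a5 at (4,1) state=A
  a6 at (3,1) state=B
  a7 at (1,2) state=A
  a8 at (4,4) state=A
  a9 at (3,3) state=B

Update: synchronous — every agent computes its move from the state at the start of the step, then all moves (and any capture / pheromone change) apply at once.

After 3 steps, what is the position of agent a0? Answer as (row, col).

(0, 0)

t=1: a0@(0,0):B a1@(0,2):A a2@(2,2):A a3@(0,3):A a4@(1,3):A a5@(0,1):A a6@(0,4):B a7@(1,2):A a8@(1,0):A a9@(1,1):B
t=2: a0@(0,0):B a1@(0,2):A a2@(2,2):A a3@(0,3):A a4@(1,3):A a5@(0,1):A a6@(1,4):B a7@(1,2):A a8@(2,0):A a9@(2,1):B
t=3: a0@(0,0):B a1@(0,2):A a2@(2,2):A a3@(0,3):A a4@(1,3):A a5@(0,1):A a6@(0,4):B a7@(1,2):A a8@(1,0):A a9@(1,1):B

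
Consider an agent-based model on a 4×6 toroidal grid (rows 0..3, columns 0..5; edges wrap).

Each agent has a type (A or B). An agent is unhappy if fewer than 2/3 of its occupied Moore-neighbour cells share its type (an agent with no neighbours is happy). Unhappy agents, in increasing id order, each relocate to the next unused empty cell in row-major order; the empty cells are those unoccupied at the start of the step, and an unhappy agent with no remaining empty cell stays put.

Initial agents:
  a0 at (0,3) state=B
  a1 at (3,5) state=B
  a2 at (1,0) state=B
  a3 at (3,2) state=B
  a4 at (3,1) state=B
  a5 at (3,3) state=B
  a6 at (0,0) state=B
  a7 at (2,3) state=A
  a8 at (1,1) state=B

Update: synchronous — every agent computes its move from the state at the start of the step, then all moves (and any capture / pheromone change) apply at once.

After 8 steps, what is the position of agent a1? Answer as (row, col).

t=1: a0@(0,3):B a1@(3,5):B a2@(1,0):B a3@(3,2):B a4@(3,1):B a5@(3,3):B a6@(0,0):B a7@(0,1):A a8@(1,1):B
t=2: a0@(0,3):B a1@(3,5):B a2@(1,0):B a3@(3,2):B a4@(3,1):B a5@(3,3):B a6@(0,0):B a7@(0,2):A a8@(1,1):B
t=3: a0@(0,3):B a1@(3,5):B a2@(1,0):B a3@(3,2):B a4@(3,1):B a5@(3,3):B a6@(0,0):B a7@(0,1):A a8@(1,1):B
t=4: a0@(0,3):B a1@(3,5):B a2@(1,0):B a3@(3,2):B a4@(3,1):B a5@(3,3):B a6@(0,0):B a7@(0,2):A a8@(1,1):B
t=5: a0@(0,3):B a1@(3,5):B a2@(1,0):B a3@(3,2):B a4@(3,1):B a5@(3,3):B a6@(0,0):B a7@(0,1):A a8@(1,1):B
t=6: a0@(0,3):B a1@(3,5):B a2@(1,0):B a3@(3,2):B a4@(3,1):B a5@(3,3):B a6@(0,0):B a7@(0,2):A a8@(1,1):B
t=7: a0@(0,3):B a1@(3,5):B a2@(1,0):B a3@(3,2):B a4@(3,1):B a5@(3,3):B a6@(0,0):B a7@(0,1):A a8@(1,1):B
t=8: a0@(0,3):B a1@(3,5):B a2@(1,0):B a3@(3,2):B a4@(3,1):B a5@(3,3):B a6@(0,0):B a7@(0,2):A a8@(1,1):B

(3, 5)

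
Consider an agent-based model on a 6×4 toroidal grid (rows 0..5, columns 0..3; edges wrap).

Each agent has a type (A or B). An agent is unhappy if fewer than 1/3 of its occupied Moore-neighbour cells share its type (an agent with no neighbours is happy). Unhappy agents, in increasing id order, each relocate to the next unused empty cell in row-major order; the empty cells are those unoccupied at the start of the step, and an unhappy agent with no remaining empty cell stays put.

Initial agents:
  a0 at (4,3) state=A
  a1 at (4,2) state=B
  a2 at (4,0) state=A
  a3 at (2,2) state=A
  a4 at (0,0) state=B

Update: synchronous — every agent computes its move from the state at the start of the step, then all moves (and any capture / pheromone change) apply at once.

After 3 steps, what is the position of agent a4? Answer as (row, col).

t=1: a0@(4,3):A a1@(0,1):B a2@(4,0):A a3@(2,2):A a4@(0,0):B
t=2: (unchanged — steady state)

(0, 0)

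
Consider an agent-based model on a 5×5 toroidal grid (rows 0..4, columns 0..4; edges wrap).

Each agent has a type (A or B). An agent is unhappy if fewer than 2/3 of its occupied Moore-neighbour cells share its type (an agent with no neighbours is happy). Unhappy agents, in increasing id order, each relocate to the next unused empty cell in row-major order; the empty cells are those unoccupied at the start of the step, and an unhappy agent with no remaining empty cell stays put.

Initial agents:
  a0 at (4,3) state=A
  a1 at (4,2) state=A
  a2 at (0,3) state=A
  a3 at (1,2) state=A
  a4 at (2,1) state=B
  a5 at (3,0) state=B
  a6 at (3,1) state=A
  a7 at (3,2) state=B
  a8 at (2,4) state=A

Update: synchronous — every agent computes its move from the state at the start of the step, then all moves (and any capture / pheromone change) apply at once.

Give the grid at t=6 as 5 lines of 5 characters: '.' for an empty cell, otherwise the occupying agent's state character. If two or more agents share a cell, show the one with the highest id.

..BAA
B.AA.
B.A..
.....
...A.

t=1: a0@(4,3):A a1@(4,2):A a2@(0,3):A a3@(0,0):A a4@(0,1):B a5@(0,2):B a6@(0,4):A a7@(1,0):B a8@(1,1):A
t=2: a0@(4,3):A a1@(1,2):A a2@(0,3):A a3@(1,3):A a4@(1,4):B a5@(2,0):B a6@(0,4):A a7@(2,1):B a8@(2,2):A
t=3: a0@(4,3):A a1@(1,2):A a2@(0,3):A a3@(1,3):A a4@(0,0):B a5@(2,0):B a6@(0,4):A a7@(0,1):B a8@(2,2):A
t=4: a0@(4,3):A a1@(1,2):A a2@(0,3):A a3@(1,3):A a4@(0,2):B a5@(2,0):B a6@(0,4):A a7@(1,0):B a8@(2,2):A
t=5: a0@(4,3):A a1@(1,2):A a2@(0,3):A a3@(1,3):A a4@(0,0):B a5@(2,0):B a6@(0,4):A a7@(0,1):B a8@(2,2):A
t=6: a0@(4,3):A a1@(1,2):A a2@(0,3):A a3@(1,3):A a4@(0,2):B a5@(2,0):B a6@(0,4):A a7@(1,0):B a8@(2,2):A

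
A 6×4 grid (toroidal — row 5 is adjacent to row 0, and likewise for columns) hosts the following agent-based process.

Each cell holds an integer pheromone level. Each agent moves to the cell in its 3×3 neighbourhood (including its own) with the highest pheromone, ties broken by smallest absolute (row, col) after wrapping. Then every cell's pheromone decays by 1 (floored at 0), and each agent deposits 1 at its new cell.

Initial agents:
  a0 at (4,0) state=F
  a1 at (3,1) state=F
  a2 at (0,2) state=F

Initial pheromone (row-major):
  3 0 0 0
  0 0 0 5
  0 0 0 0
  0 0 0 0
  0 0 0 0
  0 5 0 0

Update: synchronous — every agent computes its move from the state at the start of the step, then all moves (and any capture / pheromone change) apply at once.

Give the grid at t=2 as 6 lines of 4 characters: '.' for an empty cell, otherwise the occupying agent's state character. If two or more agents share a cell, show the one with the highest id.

....
...F
....
....
....
.F..

t=1: a0@(5,1) a1@(2,0) a2@(1,3) | pheromone: 2 0 0 0 / 0 0 0 5 / 1 0 0 0 / 0 0 0 0 / 0 0 0 0 / 0 5 0 0
t=2: a0@(5,1) a1@(1,3) a2@(1,3) | pheromone: 1 0 0 0 / 0 0 0 6 / 0 0 0 0 / 0 0 0 0 / 0 0 0 0 / 0 5 0 0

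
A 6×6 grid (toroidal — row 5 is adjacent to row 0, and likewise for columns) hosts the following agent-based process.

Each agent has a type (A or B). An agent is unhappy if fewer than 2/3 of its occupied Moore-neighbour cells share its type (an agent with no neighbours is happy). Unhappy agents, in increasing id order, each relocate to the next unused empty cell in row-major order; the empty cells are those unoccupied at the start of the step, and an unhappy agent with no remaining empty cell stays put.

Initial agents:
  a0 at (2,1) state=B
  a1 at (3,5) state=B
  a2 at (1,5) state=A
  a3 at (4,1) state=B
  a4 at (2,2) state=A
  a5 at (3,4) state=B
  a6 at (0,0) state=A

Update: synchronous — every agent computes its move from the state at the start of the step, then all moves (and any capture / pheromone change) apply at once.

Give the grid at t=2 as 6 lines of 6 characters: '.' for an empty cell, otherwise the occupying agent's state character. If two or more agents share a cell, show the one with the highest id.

...BAA
.....A
......
....BB
.B....
......

t=1: a0@(0,1):B a1@(3,5):B a2@(1,5):A a3@(4,1):B a4@(0,2):A a5@(3,4):B a6@(0,0):A
t=2: a0@(0,3):B a1@(3,5):B a2@(1,5):A a3@(4,1):B a4@(0,4):A a5@(3,4):B a6@(0,5):A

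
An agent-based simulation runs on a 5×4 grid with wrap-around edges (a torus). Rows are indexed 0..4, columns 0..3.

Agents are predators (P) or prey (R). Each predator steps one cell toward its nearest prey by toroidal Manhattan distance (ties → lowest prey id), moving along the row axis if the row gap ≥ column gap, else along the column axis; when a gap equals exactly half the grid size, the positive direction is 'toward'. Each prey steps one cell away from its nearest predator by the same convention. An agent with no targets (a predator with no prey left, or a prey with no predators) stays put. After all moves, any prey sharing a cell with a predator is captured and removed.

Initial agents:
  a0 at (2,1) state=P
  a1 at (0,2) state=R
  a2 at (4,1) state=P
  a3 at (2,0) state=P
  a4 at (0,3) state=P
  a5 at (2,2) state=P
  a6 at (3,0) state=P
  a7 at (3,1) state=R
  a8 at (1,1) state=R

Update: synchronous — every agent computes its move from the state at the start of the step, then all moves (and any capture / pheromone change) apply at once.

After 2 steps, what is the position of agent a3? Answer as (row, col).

t=1: a0@(3,1):P a1@(0,1):R a2@(3,1):P a3@(3,0):P a4@(0,2):P a5@(1,2):P a6@(3,1):P a7@(4,1):R a8@(0,1):R
t=2: a0@(4,1):P a1@(0,0):R a2@(4,1):P a3@(4,0):P a4@(0,1):P a5@(0,2):P a6@(4,1):P a8@(0,0):R

(4, 0)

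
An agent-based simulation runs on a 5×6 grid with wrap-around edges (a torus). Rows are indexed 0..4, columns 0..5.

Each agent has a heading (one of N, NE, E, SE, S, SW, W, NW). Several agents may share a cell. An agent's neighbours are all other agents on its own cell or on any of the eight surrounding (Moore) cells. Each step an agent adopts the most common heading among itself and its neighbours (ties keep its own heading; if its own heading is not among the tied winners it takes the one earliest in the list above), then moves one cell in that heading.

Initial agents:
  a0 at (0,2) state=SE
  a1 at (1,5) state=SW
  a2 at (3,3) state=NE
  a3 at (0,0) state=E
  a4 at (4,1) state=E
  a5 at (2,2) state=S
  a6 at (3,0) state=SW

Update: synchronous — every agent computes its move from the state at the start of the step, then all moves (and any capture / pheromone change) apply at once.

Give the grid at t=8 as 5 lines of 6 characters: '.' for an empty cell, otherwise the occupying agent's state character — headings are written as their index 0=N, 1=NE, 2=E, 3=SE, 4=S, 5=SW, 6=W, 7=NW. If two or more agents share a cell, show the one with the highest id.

t=1: a0@(1,3):SE a1@(2,4):SW a2@(2,4):NE a3@(0,1):E a4@(4,2):E a5@(3,2):S a6@(4,5):SW
t=2: a0@(2,4):SE a1@(3,3):SW a2@(1,5):NE a3@(0,2):E a4@(4,3):E a5@(4,2):S a6@(0,4):SW
t=3: a0@(3,5):SE a1@(4,2):SW a2@(0,0):NE a3@(0,3):E a4@(4,4):E a5@(4,3):E a6@(1,3):SW
t=4: a0@(4,0):SE a1@(4,3):E a2@(4,1):NE a3@(0,4):E a4@(4,5):E a5@(4,4):E a6@(2,2):SW
t=5: a0@(0,1):SE a1@(4,4):E a2@(3,2):NE a3@(0,5):E a4@(4,0):E a5@(4,5):E a6@(3,1):SW
t=6: a0@(1,2):SE a1@(4,5):E a2@(2,3):NE a3@(0,0):E a4@(4,1):E a5@(4,0):E a6@(4,0):SW
t=7: a0@(2,3):SE a1@(4,0):E a2@(1,4):NE a3@(0,1):E a4@(4,2):E a5@(4,1):E a6@(4,1):E
t=8: a0@(3,4):SE a1@(4,1):E a2@(0,5):NE a3@(0,2):E a4@(4,3):E a5@(4,2):E a6@(4,2):E

..2..1
......
......
....3.
.222..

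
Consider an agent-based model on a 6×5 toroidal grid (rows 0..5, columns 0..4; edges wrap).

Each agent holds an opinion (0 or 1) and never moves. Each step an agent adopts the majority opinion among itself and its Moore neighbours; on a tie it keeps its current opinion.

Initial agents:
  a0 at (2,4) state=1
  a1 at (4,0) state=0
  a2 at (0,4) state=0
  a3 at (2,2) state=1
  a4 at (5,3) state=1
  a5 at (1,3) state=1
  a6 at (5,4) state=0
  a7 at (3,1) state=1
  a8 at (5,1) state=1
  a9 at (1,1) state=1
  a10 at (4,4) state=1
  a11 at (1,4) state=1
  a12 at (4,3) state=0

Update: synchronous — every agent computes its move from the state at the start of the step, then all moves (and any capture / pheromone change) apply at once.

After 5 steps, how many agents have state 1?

9

t=1: a0@(2,4):1 a1@(4,0):1 a2@(0,4):1 a3@(2,2):1 a4@(5,3):0 a5@(1,3):1 a6@(5,4):0 a7@(3,1):1 a8@(5,1):1 a9@(1,1):1 a10@(4,4):0 a11@(1,4):1 a12@(4,3):0
t=2: (unchanged — steady state)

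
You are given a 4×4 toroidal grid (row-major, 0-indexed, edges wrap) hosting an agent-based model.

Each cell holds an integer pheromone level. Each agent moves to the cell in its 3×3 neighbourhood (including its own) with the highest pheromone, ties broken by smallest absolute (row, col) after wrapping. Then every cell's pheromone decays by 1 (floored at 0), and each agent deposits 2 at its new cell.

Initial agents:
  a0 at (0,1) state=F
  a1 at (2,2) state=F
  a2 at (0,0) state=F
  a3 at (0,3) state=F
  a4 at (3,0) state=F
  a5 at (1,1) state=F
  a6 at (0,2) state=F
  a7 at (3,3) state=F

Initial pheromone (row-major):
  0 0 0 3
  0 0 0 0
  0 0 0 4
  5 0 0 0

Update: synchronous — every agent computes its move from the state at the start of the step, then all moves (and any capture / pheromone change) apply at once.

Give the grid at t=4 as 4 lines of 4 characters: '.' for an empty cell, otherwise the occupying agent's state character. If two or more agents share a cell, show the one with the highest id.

t=1: a0@(3,0) a1@(2,3) a2@(3,0) a3@(3,0) a4@(3,0) a5@(0,0) a6@(0,3) a7@(3,0) | pheromone: 2 0 0 4 / 0 0 0 0 / 0 0 0 5 / 14 0 0 0
t=2: a0@(3,0) a1@(3,0) a2@(3,0) a3@(3,0) a4@(3,0) a5@(3,0) a6@(3,0) a7@(3,0) | pheromone: 1 0 0 3 / 0 0 0 0 / 0 0 0 4 / 29 0 0 0
t=3: a0@(3,0) a1@(3,0) a2@(3,0) a3@(3,0) a4@(3,0) a5@(3,0) a6@(3,0) a7@(3,0) | pheromone: 0 0 0 2 / 0 0 0 0 / 0 0 0 3 / 44 0 0 0
t=4: a0@(3,0) a1@(3,0) a2@(3,0) a3@(3,0) a4@(3,0) a5@(3,0) a6@(3,0) a7@(3,0) | pheromone: 0 0 0 1 / 0 0 0 0 / 0 0 0 2 / 59 0 0 0

....
....
....
F...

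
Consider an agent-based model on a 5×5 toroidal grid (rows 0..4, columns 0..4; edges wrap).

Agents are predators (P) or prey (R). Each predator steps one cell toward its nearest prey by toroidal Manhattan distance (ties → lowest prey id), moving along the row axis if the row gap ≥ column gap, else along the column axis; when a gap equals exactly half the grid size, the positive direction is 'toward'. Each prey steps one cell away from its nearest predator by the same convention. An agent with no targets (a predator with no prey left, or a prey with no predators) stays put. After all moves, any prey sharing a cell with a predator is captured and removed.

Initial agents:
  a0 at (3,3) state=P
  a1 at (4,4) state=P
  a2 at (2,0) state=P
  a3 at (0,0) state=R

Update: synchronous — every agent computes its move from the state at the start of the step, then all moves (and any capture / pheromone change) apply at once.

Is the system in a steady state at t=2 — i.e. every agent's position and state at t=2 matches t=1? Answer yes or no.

yes

t=1: a0@(4,3):P a1@(0,4):P a2@(1,0):P
t=2: (unchanged — steady state)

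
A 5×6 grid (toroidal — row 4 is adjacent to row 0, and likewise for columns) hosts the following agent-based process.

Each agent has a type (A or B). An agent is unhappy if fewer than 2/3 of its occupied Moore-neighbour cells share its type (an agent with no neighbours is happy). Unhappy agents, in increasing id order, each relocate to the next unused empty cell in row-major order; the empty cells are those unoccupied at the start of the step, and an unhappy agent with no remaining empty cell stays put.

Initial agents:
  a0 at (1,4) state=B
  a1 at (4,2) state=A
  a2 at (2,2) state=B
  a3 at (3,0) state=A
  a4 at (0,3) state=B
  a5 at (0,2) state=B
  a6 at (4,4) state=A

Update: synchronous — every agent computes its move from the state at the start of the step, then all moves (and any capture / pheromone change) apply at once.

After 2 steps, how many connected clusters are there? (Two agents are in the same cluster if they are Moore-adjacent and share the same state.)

3

t=1: a0@(1,4):B a1@(0,0):A a2@(2,2):B a3@(3,0):A a4@(0,1):B a5@(0,4):B a6@(0,5):A
t=2: a0@(0,2):B a1@(0,3):A a2@(2,2):B a3@(3,0):A a4@(1,0):B a5@(1,1):B a6@(1,2):A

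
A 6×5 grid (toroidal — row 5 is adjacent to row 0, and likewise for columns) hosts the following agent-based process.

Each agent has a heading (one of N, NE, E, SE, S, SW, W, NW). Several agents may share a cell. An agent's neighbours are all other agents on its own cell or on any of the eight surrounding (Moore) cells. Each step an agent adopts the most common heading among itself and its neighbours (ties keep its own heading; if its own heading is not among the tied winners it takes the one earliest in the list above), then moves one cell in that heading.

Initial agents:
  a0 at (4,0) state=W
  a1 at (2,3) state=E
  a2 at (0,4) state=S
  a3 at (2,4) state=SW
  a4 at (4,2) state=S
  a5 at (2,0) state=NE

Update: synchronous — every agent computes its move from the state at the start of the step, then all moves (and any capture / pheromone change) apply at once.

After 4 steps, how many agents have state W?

t=1: a0@(4,4):W a1@(2,4):E a2@(1,4):S a3@(3,3):SW a4@(5,2):S a5@(1,1):NE
t=2: a0@(4,3):W a1@(2,0):E a2@(2,4):S a3@(4,2):SW a4@(0,2):S a5@(0,2):NE
t=3: a0@(4,2):W a1@(2,1):E a2@(3,4):S a3@(5,1):SW a4@(1,2):S a5@(5,3):NE
t=4: a0@(4,1):W a1@(2,2):E a2@(4,4):S a3@(0,0):SW a4@(2,2):S a5@(4,4):NE

1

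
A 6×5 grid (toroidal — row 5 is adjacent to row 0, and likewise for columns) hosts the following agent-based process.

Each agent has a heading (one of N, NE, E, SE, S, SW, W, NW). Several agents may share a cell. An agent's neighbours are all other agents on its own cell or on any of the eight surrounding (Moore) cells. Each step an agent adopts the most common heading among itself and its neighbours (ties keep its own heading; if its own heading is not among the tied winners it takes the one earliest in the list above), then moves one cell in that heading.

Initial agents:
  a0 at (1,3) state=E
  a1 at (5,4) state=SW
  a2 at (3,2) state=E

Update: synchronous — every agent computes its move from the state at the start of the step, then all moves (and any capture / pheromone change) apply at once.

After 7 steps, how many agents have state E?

3

t=1: a0@(1,4):E a1@(0,3):SW a2@(3,3):E
t=2: a0@(1,0):E a1@(1,2):SW a2@(3,4):E
t=3: a0@(1,1):E a1@(2,1):SW a2@(3,0):E
t=4: a0@(1,2):E a1@(2,2):E a2@(3,1):E
t=5: a0@(1,3):E a1@(2,3):E a2@(3,2):E
t=6: a0@(1,4):E a1@(2,4):E a2@(3,3):E
t=7: a0@(1,0):E a1@(2,0):E a2@(3,4):E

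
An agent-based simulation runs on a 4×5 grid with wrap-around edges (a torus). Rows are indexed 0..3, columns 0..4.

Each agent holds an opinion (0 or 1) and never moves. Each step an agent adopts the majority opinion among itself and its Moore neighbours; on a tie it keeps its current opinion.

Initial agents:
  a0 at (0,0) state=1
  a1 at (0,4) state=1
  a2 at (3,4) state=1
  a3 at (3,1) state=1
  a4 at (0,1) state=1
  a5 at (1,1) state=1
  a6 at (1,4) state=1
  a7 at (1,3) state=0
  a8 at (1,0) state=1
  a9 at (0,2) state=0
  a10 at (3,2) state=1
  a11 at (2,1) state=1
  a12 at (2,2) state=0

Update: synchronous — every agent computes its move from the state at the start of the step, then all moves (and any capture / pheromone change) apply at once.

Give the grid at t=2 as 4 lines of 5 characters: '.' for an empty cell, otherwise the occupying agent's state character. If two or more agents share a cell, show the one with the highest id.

111.1
11.11
.11..
.11.1

t=1: a0@(0,0):1 a1@(0,4):1 a2@(3,4):1 a3@(3,1):1 a4@(0,1):1 a5@(1,1):1 a6@(1,4):1 a7@(1,3):0 a8@(1,0):1 a9@(0,2):1 a10@(3,2):1 a11@(2,1):1 a12@(2,2):1
t=2: a0@(0,0):1 a1@(0,4):1 a2@(3,4):1 a3@(3,1):1 a4@(0,1):1 a5@(1,1):1 a6@(1,4):1 a7@(1,3):1 a8@(1,0):1 a9@(0,2):1 a10@(3,2):1 a11@(2,1):1 a12@(2,2):1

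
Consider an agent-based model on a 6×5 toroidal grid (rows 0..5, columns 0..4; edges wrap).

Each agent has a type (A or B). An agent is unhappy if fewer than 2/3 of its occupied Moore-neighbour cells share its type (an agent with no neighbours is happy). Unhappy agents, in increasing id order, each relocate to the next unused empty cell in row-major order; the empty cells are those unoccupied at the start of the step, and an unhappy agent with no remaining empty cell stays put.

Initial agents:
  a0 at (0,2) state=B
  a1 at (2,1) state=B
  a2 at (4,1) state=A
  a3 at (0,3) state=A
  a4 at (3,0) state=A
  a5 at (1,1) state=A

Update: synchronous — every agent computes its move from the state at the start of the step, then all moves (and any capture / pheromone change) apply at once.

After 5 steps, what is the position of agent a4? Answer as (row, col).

(1, 0)

t=1: a0@(0,0):B a1@(0,1):B a2@(4,1):A a3@(0,4):A a4@(1,0):A a5@(1,2):A
t=2: a0@(0,2):B a1@(0,3):B a2@(4,1):A a3@(1,1):A a4@(1,3):A a5@(1,4):A
t=3: a0@(0,0):B a1@(0,1):B a2@(4,1):A a3@(0,4):A a4@(1,0):A a5@(1,2):A
t=4: a0@(0,2):B a1@(0,3):B a2@(4,1):A a3@(1,1):A a4@(1,3):A a5@(1,4):A
t=5: a0@(0,0):B a1@(0,1):B a2@(4,1):A a3@(0,4):A a4@(1,0):A a5@(1,2):A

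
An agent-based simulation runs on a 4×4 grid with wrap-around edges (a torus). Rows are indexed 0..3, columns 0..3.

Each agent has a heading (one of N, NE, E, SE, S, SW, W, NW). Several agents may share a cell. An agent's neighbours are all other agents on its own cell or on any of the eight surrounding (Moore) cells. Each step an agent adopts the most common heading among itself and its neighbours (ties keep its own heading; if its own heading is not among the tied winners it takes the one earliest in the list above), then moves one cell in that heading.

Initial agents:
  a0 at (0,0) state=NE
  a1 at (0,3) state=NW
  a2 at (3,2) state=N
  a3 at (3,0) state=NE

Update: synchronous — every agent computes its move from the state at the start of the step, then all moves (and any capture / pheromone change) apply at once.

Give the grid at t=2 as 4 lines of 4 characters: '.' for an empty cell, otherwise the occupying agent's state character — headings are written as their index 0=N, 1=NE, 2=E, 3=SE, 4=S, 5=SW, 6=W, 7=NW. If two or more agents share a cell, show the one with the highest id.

....
..11
.11.
....

t=1: a0@(3,1):NE a1@(3,0):NE a2@(2,2):N a3@(2,1):NE
t=2: a0@(2,2):NE a1@(2,1):NE a2@(1,3):NE a3@(1,2):NE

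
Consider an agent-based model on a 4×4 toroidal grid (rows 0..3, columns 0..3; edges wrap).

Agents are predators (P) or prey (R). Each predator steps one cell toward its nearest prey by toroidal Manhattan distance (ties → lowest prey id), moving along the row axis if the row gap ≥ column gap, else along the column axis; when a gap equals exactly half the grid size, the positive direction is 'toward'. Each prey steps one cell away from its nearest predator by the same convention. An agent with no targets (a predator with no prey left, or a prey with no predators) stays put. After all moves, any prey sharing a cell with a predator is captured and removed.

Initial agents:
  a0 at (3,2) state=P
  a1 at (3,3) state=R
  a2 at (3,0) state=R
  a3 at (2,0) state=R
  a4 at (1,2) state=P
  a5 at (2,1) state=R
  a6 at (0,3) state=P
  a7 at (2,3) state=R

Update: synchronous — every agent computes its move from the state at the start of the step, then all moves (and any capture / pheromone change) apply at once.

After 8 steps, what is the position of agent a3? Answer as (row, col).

t=1: a0@(3,3):P a1@(3,0):R a3@(2,3):R a4@(2,2):P a5@(1,1):R a6@(3,3):P a7@(1,3):R
t=2: a0@(3,0):P a1@(3,1):R a3@(1,3):R a4@(2,3):P a5@(0,1):R a6@(3,0):P a7@(0,3):R
t=3: a0@(3,1):P a1@(3,2):R a3@(0,3):R a4@(1,3):P a5@(1,1):R a6@(3,1):P
t=4: a0@(3,2):P a1@(3,3):R a3@(3,3):R a4@(0,3):P a5@(0,1):R a6@(3,2):P
t=5: a0@(3,3):P a1@(3,0):R a3@(3,0):R a4@(3,3):P a5@(1,1):R a6@(3,3):P
t=6: a0@(3,0):P a1@(3,1):R a3@(3,1):R a4@(3,0):P a5@(0,1):R a6@(3,0):P
t=7: a0@(3,1):P a1@(3,2):R a3@(3,2):R a4@(3,1):P a5@(1,1):R a6@(3,1):P
t=8: a0@(3,2):P a1@(3,3):R a3@(3,3):R a4@(3,2):P a5@(0,1):R a6@(3,2):P

(3, 3)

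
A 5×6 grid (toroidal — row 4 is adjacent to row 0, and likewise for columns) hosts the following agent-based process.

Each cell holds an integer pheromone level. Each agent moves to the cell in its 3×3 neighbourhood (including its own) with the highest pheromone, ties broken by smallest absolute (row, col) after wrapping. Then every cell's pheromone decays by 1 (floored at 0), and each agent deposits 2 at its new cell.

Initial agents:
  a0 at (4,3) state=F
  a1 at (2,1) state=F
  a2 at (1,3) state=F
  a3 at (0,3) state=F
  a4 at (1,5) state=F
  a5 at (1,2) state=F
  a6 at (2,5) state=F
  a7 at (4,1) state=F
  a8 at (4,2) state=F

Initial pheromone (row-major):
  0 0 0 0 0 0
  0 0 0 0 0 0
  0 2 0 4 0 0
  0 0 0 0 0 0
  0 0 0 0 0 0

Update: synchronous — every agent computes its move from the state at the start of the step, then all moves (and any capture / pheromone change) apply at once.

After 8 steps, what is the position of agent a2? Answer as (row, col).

t=1: a0@(0,2) a1@(2,1) a2@(2,3) a3@(0,2) a4@(0,0) a5@(2,3) a6@(1,0) a7@(0,0) a8@(0,1) | pheromone: 4 2 4 0 0 0 / 2 0 0 0 0 0 / 0 3 0 7 0 0 / 0 0 0 0 0 0 / 0 0 0 0 0 0
t=2: a0@(0,2) a1@(2,1) a2@(2,3) a3@(0,2) a4@(0,0) a5@(2,3) a6@(0,0) a7@(0,0) a8@(0,0) | pheromone: 11 1 7 0 0 0 / 1 0 0 0 0 0 / 0 4 0 10 0 0 / 0 0 0 0 0 0 / 0 0 0 0 0 0
t=3: a0@(0,2) a1@(2,1) a2@(2,3) a3@(0,2) a4@(0,0) a5@(2,3) a6@(0,0) a7@(0,0) a8@(0,0) | pheromone: 18 0 10 0 0 0 / 0 0 0 0 0 0 / 0 5 0 13 0 0 / 0 0 0 0 0 0 / 0 0 0 0 0 0
t=4: a0@(0,2) a1@(2,1) a2@(2,3) a3@(0,2) a4@(0,0) a5@(2,3) a6@(0,0) a7@(0,0) a8@(0,0) | pheromone: 25 0 13 0 0 0 / 0 0 0 0 0 0 / 0 6 0 16 0 0 / 0 0 0 0 0 0 / 0 0 0 0 0 0
t=5: a0@(0,2) a1@(2,1) a2@(2,3) a3@(0,2) a4@(0,0) a5@(2,3) a6@(0,0) a7@(0,0) a8@(0,0) | pheromone: 32 0 16 0 0 0 / 0 0 0 0 0 0 / 0 7 0 19 0 0 / 0 0 0 0 0 0 / 0 0 0 0 0 0
t=6: a0@(0,2) a1@(2,1) a2@(2,3) a3@(0,2) a4@(0,0) a5@(2,3) a6@(0,0) a7@(0,0) a8@(0,0) | pheromone: 39 0 19 0 0 0 / 0 0 0 0 0 0 / 0 8 0 22 0 0 / 0 0 0 0 0 0 / 0 0 0 0 0 0
t=7: a0@(0,2) a1@(2,1) a2@(2,3) a3@(0,2) a4@(0,0) a5@(2,3) a6@(0,0) a7@(0,0) a8@(0,0) | pheromone: 46 0 22 0 0 0 / 0 0 0 0 0 0 / 0 9 0 25 0 0 / 0 0 0 0 0 0 / 0 0 0 0 0 0
t=8: a0@(0,2) a1@(2,1) a2@(2,3) a3@(0,2) a4@(0,0) a5@(2,3) a6@(0,0) a7@(0,0) a8@(0,0) | pheromone: 53 0 25 0 0 0 / 0 0 0 0 0 0 / 0 10 0 28 0 0 / 0 0 0 0 0 0 / 0 0 0 0 0 0

(2, 3)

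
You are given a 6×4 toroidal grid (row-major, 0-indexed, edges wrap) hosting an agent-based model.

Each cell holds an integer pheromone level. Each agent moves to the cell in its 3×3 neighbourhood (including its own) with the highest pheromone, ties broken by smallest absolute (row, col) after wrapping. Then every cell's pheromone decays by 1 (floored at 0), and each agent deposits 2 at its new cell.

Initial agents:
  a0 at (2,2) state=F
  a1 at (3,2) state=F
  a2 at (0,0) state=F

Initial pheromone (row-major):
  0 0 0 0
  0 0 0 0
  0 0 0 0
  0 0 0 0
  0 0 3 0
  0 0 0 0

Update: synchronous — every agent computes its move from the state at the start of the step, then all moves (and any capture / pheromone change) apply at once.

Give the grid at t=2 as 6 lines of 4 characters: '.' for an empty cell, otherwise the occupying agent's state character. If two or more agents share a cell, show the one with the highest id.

F...
....
....
....
..F.
....

t=1: a0@(1,1) a1@(4,2) a2@(0,0) | pheromone: 2 0 0 0 / 0 2 0 0 / 0 0 0 0 / 0 0 0 0 / 0 0 4 0 / 0 0 0 0
t=2: a0@(0,0) a1@(4,2) a2@(0,0) | pheromone: 5 0 0 0 / 0 1 0 0 / 0 0 0 0 / 0 0 0 0 / 0 0 5 0 / 0 0 0 0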